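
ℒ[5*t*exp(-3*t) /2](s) 5/(2*(s+3) ^2) 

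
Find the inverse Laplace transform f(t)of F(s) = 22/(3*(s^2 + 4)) 11*sin(2*t)/3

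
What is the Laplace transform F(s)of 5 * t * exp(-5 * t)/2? 5/(2 * (s + 5)^2)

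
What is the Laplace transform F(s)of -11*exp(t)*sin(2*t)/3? -22/(3*(s - 1)^2+12)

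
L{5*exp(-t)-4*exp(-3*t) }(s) 5/(s + 1)-4/(s + 3) 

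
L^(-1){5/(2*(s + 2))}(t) 5*exp(-2*t)/2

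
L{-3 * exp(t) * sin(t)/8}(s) -3/(8 * (s - 1)^2+8)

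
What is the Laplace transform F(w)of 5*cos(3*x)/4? 5*w/(4*(w^2 + 9))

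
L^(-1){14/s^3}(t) 7*t^2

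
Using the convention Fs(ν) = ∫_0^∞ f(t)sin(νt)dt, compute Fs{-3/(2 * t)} -3 * pi/4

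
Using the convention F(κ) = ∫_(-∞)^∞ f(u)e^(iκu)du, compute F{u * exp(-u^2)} I * sqrt(pi) * κ * exp(-κ^2/4)/2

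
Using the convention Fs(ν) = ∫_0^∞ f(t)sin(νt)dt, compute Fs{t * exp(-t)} 2 * ν/(ν^2 + 1)^2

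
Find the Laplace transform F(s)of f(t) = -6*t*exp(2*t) -6/(s - 2)^2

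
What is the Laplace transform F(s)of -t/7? -1/(7*s^2)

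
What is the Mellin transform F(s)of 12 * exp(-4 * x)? 12 * gamma(s)/2^(2 * s)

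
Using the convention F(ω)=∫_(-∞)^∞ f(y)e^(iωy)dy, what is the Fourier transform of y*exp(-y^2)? I*sqrt(pi)*ω*exp(-ω^2/4)/2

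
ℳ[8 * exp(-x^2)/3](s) 4 * gamma(s/2)/3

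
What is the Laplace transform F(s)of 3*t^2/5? 6/(5*s^3)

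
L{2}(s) 2/s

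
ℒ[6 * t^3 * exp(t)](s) 36/(s - 1)^4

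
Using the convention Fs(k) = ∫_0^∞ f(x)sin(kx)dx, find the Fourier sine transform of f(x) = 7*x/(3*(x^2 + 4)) 7*pi*exp(-2*k)/6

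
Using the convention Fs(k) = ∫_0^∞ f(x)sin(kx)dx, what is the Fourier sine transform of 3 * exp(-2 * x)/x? 3 * atan(k/2)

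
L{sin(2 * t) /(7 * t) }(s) atan(2/s) /7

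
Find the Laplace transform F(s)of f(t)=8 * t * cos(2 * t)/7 8 * (s^2-4)/(7 * (s^2 + 4)^2)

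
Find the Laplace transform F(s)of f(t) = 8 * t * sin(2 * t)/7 32 * s/(7 * (s^2 + 4)^2)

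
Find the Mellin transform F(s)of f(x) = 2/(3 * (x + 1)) 2 * pi * csc(pi * s)/3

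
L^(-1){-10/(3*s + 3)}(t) -10*exp(-t)/3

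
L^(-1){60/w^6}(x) x^5/2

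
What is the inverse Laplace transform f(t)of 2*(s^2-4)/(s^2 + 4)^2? 2*t*cos(2*t)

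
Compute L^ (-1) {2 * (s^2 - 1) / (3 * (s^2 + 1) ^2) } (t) 2 * t * cos (t) /3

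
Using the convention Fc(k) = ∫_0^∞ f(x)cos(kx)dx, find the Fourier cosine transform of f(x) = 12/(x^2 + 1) 6 * pi * exp(-k)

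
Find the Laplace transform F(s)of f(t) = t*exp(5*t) (s - 5)^(-2)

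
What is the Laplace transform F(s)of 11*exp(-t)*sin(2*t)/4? 11/(2*((s+1)^2+4))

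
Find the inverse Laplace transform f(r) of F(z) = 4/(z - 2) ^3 2*r^2*exp(2*r) 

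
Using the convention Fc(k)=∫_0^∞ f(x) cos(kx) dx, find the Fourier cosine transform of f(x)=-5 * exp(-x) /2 -5/(2 * k^2 + 2) 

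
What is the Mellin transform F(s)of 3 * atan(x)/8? -3 * pi * sec(pi * s/2)/(16 * s)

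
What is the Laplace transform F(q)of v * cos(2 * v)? (q^2 - 4)/(q^2 + 4)^2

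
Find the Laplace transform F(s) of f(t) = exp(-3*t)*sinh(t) 1/((s + 3) ^2 - 1) 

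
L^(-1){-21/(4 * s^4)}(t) -7 * t^3/8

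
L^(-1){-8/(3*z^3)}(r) -4*r^2/3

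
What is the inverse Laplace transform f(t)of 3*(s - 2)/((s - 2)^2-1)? 3*exp(2*t)*cosh(t)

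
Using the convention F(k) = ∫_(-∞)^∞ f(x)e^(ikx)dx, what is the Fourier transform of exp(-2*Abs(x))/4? 1/(k^2 + 4)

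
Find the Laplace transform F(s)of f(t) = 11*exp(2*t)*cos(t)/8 11*(s - 2)/(8*((s - 2)^2 + 1))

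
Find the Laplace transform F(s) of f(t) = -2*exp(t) -2/(s - 1) 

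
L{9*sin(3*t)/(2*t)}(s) 9*atan(3/s)/2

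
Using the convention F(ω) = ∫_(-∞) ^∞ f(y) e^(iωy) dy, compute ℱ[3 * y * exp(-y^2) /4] 3 * I * sqrt(pi) * ω * exp(-ω^2/4) /8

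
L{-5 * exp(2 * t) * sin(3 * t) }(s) -15/((s - 2) ^2 + 9) 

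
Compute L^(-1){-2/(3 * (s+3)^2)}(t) -2 * t * exp(-3 * t)/3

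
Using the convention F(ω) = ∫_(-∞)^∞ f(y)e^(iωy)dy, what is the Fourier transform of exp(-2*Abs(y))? 4/(ω^2 + 4)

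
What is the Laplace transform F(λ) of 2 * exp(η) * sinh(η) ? 2/(λ * (λ - 2) ) 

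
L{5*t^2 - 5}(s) 10/s^3 - 5/s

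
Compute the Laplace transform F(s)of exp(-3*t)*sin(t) 1/((s+3)^2+1)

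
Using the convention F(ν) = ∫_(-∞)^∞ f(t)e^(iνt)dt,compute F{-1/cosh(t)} -pi/cosh(pi*ν/2)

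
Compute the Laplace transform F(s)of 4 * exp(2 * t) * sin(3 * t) 12/((s - 2)^2 + 9)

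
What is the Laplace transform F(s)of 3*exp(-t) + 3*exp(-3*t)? 3/(s + 3) + 3/(s + 1)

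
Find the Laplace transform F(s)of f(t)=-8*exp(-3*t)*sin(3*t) -24/((s + 3)^2 + 9)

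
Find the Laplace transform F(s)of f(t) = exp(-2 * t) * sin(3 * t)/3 1/((s+2)^2+9)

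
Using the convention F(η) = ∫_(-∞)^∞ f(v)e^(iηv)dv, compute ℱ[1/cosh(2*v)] pi/(2*cosh(pi*η/4))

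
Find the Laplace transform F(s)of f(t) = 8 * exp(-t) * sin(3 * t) 24/((s + 1)^2 + 9)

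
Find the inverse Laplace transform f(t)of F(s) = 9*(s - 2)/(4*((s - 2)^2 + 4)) 9*exp(2*t)*cos(2*t)/4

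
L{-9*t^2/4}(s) -9/(2*s^3)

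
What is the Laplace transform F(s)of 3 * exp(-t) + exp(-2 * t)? 3/(s + 1) + 1/(s + 2)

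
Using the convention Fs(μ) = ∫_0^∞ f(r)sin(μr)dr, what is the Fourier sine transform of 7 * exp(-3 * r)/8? 7 * μ/(8 * (μ^2 + 9))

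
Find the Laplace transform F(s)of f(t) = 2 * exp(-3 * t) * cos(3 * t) 2 * (s + 3)/((s + 3)^2 + 9)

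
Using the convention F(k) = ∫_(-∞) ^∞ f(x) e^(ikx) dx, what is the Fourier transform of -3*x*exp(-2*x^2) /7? -3*sqrt(2)*I*sqrt(pi)*k*exp(-k^2/8) /56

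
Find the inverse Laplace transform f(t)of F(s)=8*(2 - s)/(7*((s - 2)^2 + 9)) -8*exp(2*t)*cos(3*t)/7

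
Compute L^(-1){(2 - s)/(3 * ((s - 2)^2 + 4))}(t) -exp(2 * t) * cos(2 * t)/3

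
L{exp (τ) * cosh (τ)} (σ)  (σ - 1)/ (σ * (σ - 2))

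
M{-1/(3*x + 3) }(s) -pi*csc(pi*s) /3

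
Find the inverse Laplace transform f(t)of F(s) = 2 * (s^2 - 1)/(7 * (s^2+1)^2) 2 * t * cos(t)/7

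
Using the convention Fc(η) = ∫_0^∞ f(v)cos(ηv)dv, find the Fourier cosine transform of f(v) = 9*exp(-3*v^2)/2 3*sqrt(3)*sqrt(pi)*exp(-η^2/12)/4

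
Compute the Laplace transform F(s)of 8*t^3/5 48/(5*s^4)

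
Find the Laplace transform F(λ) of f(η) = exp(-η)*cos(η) (λ + 1) /((λ + 1) ^2 + 1) 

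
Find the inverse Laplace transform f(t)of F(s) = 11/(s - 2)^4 11 * t^3 * exp(2 * t)/6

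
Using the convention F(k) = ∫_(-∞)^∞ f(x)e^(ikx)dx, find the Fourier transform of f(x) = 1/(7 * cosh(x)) pi/(7 * cosh(pi * k/2))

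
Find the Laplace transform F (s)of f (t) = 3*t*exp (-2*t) 3/ (s + 2)^2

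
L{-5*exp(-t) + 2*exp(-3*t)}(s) 2/(s + 3) - 5/(s + 1)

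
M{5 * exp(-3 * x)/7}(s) 5 * gamma(s)/(7 * 3^s)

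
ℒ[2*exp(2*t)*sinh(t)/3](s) 2/(3*((s - 2)^2-1))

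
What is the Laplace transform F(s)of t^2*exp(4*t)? 2/(s - 4)^3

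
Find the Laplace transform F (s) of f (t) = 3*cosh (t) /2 3*s/ (2*(s^2 - 1) ) 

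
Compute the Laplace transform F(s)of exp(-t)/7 1/(7*(s + 1))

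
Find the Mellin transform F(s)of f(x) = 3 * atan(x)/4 -3 * pi * sec(pi * s/2)/(8 * s)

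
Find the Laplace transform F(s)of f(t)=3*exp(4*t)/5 3/(5*(s - 4))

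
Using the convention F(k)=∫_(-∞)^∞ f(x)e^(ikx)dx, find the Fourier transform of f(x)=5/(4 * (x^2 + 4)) 5 * pi * exp(-2 * Abs(k))/8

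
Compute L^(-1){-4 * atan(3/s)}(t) -4 * sin(3 * t)/t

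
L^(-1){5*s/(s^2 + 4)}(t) 5*cos(2*t)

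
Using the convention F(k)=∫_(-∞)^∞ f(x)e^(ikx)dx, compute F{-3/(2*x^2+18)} -pi*exp(-3*Abs(k))/2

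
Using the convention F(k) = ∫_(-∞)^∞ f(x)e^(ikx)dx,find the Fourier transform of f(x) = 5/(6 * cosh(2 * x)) 5 * pi/(12 * cosh(pi * k/4))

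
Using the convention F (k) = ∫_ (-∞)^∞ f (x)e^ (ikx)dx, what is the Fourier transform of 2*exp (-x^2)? 2*sqrt (pi)*exp (-k^2/4)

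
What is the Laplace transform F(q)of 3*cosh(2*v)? 3*q/(q^2 - 4)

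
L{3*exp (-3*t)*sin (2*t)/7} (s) 6/ (7*( (s + 3)^2 + 4))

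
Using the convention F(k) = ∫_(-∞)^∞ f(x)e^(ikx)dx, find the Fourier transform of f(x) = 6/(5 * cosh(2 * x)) 3 * pi/(5 * cosh(pi * k/4))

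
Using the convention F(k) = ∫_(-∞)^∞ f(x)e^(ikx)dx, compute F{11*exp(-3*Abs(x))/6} 11/(k^2 + 9)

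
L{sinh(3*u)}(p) 3/(p^2 - 9)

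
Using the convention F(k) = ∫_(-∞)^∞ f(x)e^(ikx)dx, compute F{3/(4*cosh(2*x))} 3*pi/(8*cosh(pi*k/4))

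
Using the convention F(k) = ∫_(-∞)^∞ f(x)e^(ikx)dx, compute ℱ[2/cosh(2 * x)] pi/cosh(pi * k/4)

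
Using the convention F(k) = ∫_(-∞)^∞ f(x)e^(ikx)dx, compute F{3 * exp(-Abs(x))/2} 3/(k^2 + 1)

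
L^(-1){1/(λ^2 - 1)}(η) sinh(η)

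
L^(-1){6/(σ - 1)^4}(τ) τ^3*exp(τ)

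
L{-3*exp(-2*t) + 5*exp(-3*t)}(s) 5/(s + 3) - 3/(s + 2)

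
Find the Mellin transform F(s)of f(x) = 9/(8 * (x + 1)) 9 * pi * csc(pi * s)/8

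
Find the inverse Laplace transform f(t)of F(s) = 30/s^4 5*t^3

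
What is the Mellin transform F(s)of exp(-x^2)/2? gamma(s/2)/4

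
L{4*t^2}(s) 8/s^3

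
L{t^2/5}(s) 2/(5 * s^3)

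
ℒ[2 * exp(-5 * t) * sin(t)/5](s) 2/(5 * ((s + 5)^2 + 1))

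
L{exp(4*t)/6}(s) 1/(6*(s - 4))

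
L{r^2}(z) 2/z^3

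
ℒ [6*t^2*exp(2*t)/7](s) 12/(7*(s - 2)^3)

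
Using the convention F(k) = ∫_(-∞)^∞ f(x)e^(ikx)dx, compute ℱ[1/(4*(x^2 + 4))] pi*exp(-2*Abs(k))/8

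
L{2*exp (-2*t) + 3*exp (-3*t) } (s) 2/ (s + 2) + 3/ (s + 3) 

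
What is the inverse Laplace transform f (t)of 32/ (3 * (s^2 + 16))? 8 * sin (4 * t)/3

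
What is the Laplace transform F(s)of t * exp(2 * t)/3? 1/(3 * (s - 2)^2)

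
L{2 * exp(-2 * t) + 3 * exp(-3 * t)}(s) 3/(s + 3) + 2/(s + 2)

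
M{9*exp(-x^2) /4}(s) 9*gamma(s/2) /8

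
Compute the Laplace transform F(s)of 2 2/s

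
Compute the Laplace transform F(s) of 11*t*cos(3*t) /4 11*(s^2 - 9) /(4*(s^2 + 9) ^2) 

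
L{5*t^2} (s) 10/s^3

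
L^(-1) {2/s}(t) 2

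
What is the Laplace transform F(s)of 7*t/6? 7/(6*s^2)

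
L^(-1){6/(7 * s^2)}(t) 6 * t/7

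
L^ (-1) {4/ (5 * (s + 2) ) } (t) 4 * exp (-2 * t) /5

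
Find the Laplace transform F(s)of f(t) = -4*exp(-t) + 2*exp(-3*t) 2/(s + 3) - 4/(s + 1)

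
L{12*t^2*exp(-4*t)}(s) 24/(s + 4)^3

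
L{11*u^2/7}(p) 22/(7*p^3)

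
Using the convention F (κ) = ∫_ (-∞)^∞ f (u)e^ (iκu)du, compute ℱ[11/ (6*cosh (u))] 11*pi/ (6*cosh (pi*κ/2))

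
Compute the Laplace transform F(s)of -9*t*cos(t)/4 9*(1 - s^2)/(4*(s^2 + 1)^2)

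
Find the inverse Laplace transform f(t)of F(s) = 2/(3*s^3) t^2/3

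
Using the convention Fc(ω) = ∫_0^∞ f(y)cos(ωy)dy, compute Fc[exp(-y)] 1/(ω^2+1)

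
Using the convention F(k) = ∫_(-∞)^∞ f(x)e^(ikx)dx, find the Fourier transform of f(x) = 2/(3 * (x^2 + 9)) 2 * pi * exp(-3 * Abs(k))/9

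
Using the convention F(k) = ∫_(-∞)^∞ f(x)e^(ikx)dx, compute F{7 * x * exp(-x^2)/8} 7 * I * sqrt(pi) * k * exp(-k^2/4)/16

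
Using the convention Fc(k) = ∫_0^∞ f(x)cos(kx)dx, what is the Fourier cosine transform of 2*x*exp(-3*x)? 2*(9 - k^2)/(k^2 + 9)^2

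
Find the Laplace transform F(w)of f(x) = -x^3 -6/w^4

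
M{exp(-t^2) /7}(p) gamma(p/2) /14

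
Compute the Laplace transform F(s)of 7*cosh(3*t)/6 7*s/(6*(s^2 - 9))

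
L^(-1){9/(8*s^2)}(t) 9*t/8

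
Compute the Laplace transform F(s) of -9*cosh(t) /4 -9*s/(4*s^2 - 4) 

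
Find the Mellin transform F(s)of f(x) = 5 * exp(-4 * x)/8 5 * gamma(s)/(8 * 2^(2 * s))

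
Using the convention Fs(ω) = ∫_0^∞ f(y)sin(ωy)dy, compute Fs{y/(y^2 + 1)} pi*exp(-ω)/2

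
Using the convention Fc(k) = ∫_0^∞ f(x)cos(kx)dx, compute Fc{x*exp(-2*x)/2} (4 - k^2)/(2*(k^2 + 4)^2)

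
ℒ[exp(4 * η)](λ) 1/(λ - 4) 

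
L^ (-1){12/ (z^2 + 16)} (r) 3*sin (4*r)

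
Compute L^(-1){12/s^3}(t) 6*t^2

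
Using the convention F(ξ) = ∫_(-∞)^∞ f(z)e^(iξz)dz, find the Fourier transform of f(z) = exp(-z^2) sqrt(pi)*exp(-ξ^2/4)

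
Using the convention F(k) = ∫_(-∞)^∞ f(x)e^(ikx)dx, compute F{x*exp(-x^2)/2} I*sqrt(pi)*k*exp(-k^2/4)/4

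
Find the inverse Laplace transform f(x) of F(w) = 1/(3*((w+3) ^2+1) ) exp(-3*x)*sin(x) /3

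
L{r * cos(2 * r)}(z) (z^2-4)/(z^2 + 4)^2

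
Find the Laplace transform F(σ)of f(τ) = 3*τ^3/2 9/σ^4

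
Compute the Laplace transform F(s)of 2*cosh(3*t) 2*s/(s^2 - 9)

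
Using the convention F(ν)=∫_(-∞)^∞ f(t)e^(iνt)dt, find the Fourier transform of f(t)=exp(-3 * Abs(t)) 6/(ν^2 + 9)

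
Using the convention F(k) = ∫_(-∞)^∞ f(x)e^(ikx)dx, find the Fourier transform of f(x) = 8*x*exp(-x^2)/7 4*I*sqrt(pi)*k*exp(-k^2/4)/7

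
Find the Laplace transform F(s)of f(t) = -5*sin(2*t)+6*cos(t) 6*s/(s^2+1) - 10/(s^2+4)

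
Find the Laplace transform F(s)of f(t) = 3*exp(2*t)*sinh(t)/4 3/(4*((s - 2)^2 - 1))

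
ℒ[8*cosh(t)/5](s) 8*s/(5*(s^2 - 1))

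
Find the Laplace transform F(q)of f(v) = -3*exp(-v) -3/(q + 1)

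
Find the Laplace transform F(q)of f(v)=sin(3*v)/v atan(3/q)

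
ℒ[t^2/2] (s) s^(-3)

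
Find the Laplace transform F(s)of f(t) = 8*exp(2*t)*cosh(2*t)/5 8*(s - 2)/(5*s*(s - 4))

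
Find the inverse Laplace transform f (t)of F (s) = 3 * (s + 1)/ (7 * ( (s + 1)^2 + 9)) 3 * exp (-t) * cos (3 * t)/7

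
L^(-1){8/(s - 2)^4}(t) 4*t^3*exp(2*t)/3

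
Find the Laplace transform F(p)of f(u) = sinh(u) 1/(p^2 - 1)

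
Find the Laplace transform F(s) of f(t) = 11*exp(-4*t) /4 11/(4*(s + 4) ) 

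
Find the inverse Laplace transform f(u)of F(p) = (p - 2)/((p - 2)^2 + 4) exp(2*u)*cos(2*u)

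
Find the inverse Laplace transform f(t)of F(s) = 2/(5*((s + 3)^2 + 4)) exp(-3*t)*sin(2*t)/5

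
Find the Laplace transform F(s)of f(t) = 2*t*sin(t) 4*s/(s^2 + 1)^2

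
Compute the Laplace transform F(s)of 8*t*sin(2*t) 32*s/(s^2 + 4)^2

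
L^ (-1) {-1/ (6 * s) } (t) -1/6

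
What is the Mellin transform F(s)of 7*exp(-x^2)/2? 7*gamma(s/2)/4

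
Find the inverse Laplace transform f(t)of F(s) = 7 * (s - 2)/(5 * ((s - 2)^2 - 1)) 7 * exp(2 * t) * cosh(t)/5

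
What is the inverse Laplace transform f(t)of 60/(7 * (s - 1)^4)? 10 * t^3 * exp(t)/7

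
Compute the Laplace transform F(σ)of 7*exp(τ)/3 7/(3*(σ - 1))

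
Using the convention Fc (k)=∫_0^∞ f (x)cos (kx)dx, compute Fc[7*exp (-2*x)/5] 14/ (5*(k^2 + 4))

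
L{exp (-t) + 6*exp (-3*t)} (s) 6/ (s + 3) + 1/ (s + 1)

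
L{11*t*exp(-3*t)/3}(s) 11/(3*(s + 3)^2)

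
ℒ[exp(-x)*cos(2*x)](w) (w + 1)/((w + 1)^2 + 4)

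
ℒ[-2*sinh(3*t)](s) -6/(s^2 - 9)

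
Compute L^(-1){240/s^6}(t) 2*t^5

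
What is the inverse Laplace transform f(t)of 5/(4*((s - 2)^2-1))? 5*exp(2*t)*sinh(t)/4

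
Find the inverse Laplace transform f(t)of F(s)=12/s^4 2 * t^3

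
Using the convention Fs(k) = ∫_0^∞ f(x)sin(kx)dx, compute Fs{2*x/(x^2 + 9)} pi*exp(-3*k)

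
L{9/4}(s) 9/(4*s)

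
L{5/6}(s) 5/(6*s)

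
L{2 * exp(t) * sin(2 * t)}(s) 4/((s - 1)^2 + 4)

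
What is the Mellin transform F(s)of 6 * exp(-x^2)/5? 3 * gamma(s/2)/5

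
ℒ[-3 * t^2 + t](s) s^(-2) - 6/s^3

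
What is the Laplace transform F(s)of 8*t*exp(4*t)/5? 8/(5*(s - 4)^2)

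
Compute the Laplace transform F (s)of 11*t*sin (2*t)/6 22*s/ (3*(s^2 + 4)^2)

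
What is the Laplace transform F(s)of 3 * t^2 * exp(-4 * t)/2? 3/(s + 4)^3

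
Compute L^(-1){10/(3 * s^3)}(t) 5 * t^2/3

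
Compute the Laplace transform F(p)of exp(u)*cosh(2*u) (p - 1)/((p - 1)^2 - 4)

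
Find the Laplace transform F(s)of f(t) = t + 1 1/s + s^(-2)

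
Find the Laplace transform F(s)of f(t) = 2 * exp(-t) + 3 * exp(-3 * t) 2/(s + 1) + 3/(s + 3)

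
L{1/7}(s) 1/(7 * s)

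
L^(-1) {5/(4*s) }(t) 5/4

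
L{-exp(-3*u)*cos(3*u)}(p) (-p - 3)/((p+3)^2+9)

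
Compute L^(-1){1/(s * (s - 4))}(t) exp(2 * t) * sinh(2 * t)/2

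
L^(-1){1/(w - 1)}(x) exp(x)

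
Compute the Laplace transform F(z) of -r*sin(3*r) -6*z/(z^2 + 9) ^2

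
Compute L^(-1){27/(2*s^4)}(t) 9*t^3/4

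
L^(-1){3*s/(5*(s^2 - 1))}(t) 3*cosh(t)/5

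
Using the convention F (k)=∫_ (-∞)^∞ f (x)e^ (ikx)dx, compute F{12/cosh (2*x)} 6*pi/cosh (pi*k/4)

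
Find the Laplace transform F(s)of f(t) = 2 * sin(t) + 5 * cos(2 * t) 5 * s/(s^2 + 4) + 2/(s^2 + 1)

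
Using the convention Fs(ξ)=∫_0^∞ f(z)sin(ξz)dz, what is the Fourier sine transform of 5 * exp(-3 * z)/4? 5 * ξ/(4 * (ξ^2 + 9))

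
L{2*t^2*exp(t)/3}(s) 4/(3*(s - 1)^3)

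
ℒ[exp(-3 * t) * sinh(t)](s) 1/((s+3) ^2 - 1) 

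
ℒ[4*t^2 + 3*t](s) 3/s^2 + 8/s^3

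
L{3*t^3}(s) 18/s^4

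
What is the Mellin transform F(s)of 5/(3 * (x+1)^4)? 5 * gamma(s) * gamma(4 - s)/18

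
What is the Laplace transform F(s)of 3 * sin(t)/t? 3 * atan(1/s)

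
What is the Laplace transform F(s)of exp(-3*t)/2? 1/(2*(s + 3))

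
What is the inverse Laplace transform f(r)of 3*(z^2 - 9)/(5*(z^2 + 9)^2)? 3*r*cos(3*r)/5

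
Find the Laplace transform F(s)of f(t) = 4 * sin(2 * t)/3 8/(3 * (s^2+4))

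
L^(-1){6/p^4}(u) u^3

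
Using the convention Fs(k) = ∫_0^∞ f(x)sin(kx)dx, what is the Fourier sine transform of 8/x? 4*pi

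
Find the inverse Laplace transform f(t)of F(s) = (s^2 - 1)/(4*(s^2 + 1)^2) t*cos(t)/4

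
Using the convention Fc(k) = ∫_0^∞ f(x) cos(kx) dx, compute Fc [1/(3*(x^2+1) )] pi*exp(-k) /6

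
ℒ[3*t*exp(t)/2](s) 3/(2*(s - 1)^2)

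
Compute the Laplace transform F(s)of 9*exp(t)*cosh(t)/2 9*(s - 1)/(2*s*(s - 2))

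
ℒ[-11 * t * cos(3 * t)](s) 11 * (9 - s^2) /(s^2 + 9) ^2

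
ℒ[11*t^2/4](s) 11/ (2*s^3)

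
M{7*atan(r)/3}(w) -7*pi*sec(pi*w/2)/(6*w)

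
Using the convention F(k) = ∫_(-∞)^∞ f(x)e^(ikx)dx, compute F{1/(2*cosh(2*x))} pi/(4*cosh(pi*k/4))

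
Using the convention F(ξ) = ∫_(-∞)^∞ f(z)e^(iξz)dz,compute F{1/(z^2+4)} pi * exp(-2 * Abs(ξ))/2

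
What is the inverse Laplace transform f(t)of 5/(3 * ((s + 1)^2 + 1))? 5 * exp(-t) * sin(t)/3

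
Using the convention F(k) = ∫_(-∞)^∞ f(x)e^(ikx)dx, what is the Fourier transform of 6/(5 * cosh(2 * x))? 3 * pi/(5 * cosh(pi * k/4))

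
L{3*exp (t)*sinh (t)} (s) 3/ (s*(s - 2))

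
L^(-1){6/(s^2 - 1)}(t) 6*sinh(t)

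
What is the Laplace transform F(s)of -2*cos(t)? -2*s/(s^2 + 1)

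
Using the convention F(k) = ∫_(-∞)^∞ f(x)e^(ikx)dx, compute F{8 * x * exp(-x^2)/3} 4 * I * sqrt(pi) * k * exp(-k^2/4)/3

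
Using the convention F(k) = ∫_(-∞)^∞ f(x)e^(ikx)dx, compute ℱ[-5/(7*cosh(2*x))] -5*pi/(14*cosh(pi*k/4))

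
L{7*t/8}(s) 7/(8*s^2)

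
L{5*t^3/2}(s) 15/s^4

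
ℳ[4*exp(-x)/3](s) 4*gamma(s)/3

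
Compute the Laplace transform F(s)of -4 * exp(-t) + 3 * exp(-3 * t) 3/(s + 3) - 4/(s + 1)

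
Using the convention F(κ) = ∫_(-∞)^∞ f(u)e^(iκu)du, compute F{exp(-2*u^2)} sqrt(2)*sqrt(pi)*exp(-κ^2/8)/2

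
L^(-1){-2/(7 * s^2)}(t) -2 * t/7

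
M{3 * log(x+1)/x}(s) -3 * pi * csc(pi * s)/(s - 1)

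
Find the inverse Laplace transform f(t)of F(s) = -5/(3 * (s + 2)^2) -5 * t * exp(-2 * t)/3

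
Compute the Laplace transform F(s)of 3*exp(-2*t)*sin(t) 3/((s + 2)^2 + 1)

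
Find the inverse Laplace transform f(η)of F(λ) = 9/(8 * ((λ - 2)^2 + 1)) 9 * exp(2 * η) * sin(η)/8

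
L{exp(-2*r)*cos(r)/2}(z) (z + 2)/(2*((z + 2)^2 + 1))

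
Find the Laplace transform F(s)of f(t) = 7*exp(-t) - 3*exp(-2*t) 7/(s+1) - 3/(s+2)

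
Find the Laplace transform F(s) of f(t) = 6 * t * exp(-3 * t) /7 6/(7 * (s + 3) ^2) 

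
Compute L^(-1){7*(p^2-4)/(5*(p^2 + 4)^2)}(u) 7*u*cos(2*u)/5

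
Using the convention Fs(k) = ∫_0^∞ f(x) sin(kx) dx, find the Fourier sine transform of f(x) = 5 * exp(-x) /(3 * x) 5 * atan(k) /3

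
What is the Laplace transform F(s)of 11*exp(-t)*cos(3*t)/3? 11*(s+1)/(3*((s+1)^2+9))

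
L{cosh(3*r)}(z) z/(z^2 - 9)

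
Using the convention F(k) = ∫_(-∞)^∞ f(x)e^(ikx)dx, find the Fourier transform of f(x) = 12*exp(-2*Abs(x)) 48/(k^2+4)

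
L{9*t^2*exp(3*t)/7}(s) 18/(7*(s - 3)^3)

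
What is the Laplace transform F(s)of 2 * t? 2/s^2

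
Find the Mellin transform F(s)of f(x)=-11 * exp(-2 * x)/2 -11 * gamma(s)/(2 * 2^s)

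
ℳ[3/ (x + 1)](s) 3*pi*csc (pi*s)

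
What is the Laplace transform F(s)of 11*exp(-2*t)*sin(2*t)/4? 11/(2*((s + 2)^2 + 4))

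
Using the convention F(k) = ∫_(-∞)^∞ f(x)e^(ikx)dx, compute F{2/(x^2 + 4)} pi*exp(-2*Abs(k))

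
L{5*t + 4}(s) 4/s + 5/s^2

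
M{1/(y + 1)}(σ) pi * csc(pi * σ)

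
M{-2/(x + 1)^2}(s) 2*pi*(s - 1)/sin(pi*s)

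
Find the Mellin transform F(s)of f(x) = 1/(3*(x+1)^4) gamma(s)*gamma(4 - s)/18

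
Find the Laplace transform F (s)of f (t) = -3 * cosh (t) -3 * s/ (s^2-1)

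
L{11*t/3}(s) 11/(3*s^2)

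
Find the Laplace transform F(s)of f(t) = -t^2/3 -2/(3 * s^3)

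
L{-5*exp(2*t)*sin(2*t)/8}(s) -5/(4*(s - 2)^2 + 16)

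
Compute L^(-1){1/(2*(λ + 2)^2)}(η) η*exp(-2*η)/2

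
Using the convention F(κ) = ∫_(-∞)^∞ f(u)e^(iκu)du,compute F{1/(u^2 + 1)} pi*exp(-Abs(κ))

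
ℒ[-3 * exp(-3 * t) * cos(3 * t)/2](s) 3 * (-s - 3)/(2 * ((s + 3)^2 + 9))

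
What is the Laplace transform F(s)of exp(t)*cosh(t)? (s - 1)/(s*(s - 2))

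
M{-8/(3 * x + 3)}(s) -8 * pi * csc(pi * s)/3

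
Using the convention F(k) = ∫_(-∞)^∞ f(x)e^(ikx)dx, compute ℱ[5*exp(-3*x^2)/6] 5*sqrt(3)*sqrt(pi)*exp(-k^2/12)/18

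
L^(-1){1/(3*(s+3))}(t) exp(-3*t)/3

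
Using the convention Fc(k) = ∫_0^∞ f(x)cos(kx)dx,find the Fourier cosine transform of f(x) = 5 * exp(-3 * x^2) 5 * sqrt(3) * sqrt(pi) * exp(-k^2/12)/6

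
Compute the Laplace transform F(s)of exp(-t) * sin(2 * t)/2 1/((s + 1)^2 + 4)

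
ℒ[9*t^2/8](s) 9/(4*s^3)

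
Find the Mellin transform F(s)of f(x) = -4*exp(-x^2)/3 -2*gamma(s/2)/3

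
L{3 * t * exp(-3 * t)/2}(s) 3/(2 * (s + 3)^2)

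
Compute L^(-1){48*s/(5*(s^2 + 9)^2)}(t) 8*t*sin(3*t)/5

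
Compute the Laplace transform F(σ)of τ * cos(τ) (σ^2-1)/(σ^2 + 1)^2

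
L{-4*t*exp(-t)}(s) -4/(s + 1)^2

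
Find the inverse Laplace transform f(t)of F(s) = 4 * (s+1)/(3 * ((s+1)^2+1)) 4 * exp(-t) * cos(t)/3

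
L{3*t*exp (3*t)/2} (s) 3/ (2*(s - 3)^2)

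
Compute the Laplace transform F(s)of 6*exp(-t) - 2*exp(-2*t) 6/(s+1) - 2/(s+2)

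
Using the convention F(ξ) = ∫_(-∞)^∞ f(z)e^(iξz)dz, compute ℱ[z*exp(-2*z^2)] sqrt(2)*I*sqrt(pi)*ξ*exp(-ξ^2/8)/8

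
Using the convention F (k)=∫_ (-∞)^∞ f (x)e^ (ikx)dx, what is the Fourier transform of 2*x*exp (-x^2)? I*sqrt (pi)*k*exp (-k^2/4)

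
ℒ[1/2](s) 1/(2 * s)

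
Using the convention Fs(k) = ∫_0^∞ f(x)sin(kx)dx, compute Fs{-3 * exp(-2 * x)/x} -3 * atan(k/2)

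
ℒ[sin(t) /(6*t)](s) atan(1/s) /6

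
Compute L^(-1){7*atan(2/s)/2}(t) 7*sin(2*t)/(2*t)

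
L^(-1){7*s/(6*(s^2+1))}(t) 7*cos(t)/6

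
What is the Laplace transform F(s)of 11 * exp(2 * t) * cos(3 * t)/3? 11 * (s - 2)/(3 * ((s - 2)^2 + 9))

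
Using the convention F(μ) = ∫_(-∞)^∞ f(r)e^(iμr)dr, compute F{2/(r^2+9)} 2 * pi * exp(-3 * Abs(μ))/3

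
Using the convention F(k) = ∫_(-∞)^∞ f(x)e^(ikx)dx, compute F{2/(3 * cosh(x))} 2 * pi/(3 * cosh(pi * k/2))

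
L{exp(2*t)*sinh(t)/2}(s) 1/(2*((s - 2)^2 - 1))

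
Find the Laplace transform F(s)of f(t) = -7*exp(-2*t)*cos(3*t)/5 7*(-s - 2)/(5*((s + 2)^2 + 9))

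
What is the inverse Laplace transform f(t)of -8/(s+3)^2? -8*t*exp(-3*t)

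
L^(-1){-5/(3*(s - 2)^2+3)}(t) -5*exp(2*t)*sin(t)/3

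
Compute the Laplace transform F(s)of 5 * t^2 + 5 5/s + 10/s^3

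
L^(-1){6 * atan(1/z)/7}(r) 6 * sin(r)/(7 * r)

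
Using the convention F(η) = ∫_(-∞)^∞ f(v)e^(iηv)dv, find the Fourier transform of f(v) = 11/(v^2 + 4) 11*pi*exp(-2*Abs(η))/2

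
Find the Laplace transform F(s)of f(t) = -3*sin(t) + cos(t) s/(s^2 + 1) - 3/(s^2 + 1)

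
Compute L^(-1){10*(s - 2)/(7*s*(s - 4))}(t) 10*exp(2*t)*cosh(2*t)/7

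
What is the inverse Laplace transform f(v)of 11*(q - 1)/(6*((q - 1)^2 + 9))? 11*exp(v)*cos(3*v)/6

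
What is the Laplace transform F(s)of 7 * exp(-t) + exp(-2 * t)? 7/(s + 1) + 1/(s + 2)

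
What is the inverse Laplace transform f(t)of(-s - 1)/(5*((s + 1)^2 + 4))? -exp(-t)*cos(2*t)/5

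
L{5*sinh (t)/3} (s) 5/ (3*(s^2 - 1))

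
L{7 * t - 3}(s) 7/s^2 - 3/s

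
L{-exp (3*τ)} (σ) -1/ (σ - 3)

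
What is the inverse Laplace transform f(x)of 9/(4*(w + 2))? 9*exp(-2*x)/4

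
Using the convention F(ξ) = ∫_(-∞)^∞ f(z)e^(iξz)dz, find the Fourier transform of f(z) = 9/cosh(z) 9 * pi/cosh(pi * ξ/2)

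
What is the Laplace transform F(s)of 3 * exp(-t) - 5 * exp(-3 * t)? 3/(s + 1) - 5/(s + 3)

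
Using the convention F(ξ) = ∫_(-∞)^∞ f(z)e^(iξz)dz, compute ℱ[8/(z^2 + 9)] 8 * pi * exp(-3 * Abs(ξ))/3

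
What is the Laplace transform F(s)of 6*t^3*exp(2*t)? 36/(s - 2)^4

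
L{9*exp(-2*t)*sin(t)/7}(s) 9/(7*((s + 2)^2 + 1))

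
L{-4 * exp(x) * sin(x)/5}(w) -4/(5 * (w - 1)^2+5)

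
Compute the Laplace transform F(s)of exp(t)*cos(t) (s - 1)/((s - 1)^2+1)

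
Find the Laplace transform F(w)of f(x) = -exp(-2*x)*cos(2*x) (-w - 2)/((w + 2)^2 + 4)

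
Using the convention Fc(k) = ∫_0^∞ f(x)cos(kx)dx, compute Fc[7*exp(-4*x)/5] 28/(5*(k^2+16))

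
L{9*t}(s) 9/s^2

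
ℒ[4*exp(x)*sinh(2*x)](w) 8/((w - 1)^2 - 4)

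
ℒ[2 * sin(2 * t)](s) 4/(s^2 + 4)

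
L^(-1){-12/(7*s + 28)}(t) -12*exp(-4*t)/7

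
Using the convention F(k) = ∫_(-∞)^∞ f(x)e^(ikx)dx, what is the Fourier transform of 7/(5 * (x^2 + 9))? 7 * pi * exp(-3 * Abs(k))/15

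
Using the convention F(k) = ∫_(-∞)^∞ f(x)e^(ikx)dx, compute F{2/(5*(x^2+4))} pi*exp(-2*Abs(k))/5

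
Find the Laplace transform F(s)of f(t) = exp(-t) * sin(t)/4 1/(4 * ((s + 1)^2 + 1))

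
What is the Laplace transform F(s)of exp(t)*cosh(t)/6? (s - 1)/(6*s*(s - 2))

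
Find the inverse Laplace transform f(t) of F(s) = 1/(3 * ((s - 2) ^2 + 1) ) exp(2 * t) * sin(t) /3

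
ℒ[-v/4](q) -1/(4*q^2)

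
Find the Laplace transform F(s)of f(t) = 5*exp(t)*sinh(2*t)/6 5/(3*((s - 1)^2 - 4))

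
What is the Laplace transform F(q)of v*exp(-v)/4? 1/(4*(q + 1)^2)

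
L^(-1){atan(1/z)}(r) sin(r)/r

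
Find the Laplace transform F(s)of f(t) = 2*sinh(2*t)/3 4/(3*(s^2 - 4))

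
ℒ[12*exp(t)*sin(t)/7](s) 12/(7*((s - 1)^2+1))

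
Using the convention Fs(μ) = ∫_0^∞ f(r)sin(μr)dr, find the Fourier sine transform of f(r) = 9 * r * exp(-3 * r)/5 54 * μ/(5 * (μ^2 + 9)^2)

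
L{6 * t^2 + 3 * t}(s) 12/s^3 + 3/s^2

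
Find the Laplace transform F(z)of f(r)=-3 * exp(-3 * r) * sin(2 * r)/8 -3/(4 * (z + 3)^2 + 16)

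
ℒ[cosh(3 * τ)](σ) σ/(σ^2 - 9)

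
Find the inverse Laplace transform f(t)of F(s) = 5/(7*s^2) 5*t/7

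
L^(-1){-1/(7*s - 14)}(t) -exp(2*t)/7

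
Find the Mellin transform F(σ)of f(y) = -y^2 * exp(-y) -gamma(σ+2)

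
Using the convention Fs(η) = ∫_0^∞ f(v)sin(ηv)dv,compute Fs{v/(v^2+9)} pi*exp(-3*η)/2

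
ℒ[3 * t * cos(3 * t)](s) 3 * (s^2 - 9)/(s^2 + 9)^2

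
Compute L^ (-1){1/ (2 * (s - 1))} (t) exp (t)/2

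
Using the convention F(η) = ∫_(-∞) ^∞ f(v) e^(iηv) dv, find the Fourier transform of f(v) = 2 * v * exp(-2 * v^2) sqrt(2) * I * sqrt(pi) * η * exp(-η^2/8) /4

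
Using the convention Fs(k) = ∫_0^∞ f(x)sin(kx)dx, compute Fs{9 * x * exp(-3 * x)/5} 54 * k/(5 * (k^2 + 9)^2)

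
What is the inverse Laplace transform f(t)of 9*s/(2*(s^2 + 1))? 9*cos(t)/2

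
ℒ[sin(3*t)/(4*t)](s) atan(3/s)/4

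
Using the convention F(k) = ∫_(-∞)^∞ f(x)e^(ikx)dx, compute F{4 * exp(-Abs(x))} 8/(k^2 + 1)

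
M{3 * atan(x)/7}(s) -3 * pi * sec(pi * s/2)/(14 * s)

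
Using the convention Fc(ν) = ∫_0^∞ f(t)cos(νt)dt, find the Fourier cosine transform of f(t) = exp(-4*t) 4/(ν^2 + 16)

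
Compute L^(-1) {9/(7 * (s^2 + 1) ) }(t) 9 * sin(t) /7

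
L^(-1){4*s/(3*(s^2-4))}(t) 4*cosh(2*t)/3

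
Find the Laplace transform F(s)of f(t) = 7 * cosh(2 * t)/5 7 * s/(5 * (s^2 - 4))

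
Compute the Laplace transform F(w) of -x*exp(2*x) -1/(w - 2) ^2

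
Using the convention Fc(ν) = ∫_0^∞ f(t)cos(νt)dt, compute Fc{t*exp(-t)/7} (1 - ν^2)/(7*(ν^2 + 1)^2)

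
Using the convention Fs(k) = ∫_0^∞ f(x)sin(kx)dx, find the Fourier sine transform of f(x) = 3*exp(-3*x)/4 3*k/(4*(k^2 + 9))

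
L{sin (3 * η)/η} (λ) atan (3/λ)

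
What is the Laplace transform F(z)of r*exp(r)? (z - 1)^(-2)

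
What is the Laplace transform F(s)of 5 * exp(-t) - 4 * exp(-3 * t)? 5/(s + 1) - 4/(s + 3)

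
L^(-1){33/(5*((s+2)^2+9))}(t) 11*exp(-2*t)*sin(3*t)/5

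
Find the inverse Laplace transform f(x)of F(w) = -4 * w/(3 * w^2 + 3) -4 * cos(x)/3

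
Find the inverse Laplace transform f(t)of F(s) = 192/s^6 8 * t^5/5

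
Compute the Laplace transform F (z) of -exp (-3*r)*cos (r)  (-z - 3) / ( (z + 3) ^2 + 1) 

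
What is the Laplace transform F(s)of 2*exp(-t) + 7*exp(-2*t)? 7/(s + 2) + 2/(s + 1)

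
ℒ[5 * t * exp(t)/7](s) 5/(7 * (s - 1)^2)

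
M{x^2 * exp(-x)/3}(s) gamma(s + 2)/3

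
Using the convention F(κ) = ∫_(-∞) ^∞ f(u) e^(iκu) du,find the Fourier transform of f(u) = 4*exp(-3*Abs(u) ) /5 24/(5*(κ^2+9) ) 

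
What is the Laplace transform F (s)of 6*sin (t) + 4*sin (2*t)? 6/ (s^2 + 1) + 8/ (s^2 + 4)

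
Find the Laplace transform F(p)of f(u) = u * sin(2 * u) 4 * p/(p^2 + 4)^2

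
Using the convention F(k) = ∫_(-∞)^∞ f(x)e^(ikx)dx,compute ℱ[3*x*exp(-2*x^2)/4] 3*sqrt(2)*I*sqrt(pi)*k*exp(-k^2/8)/32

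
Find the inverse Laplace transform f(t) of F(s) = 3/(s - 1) 3*exp(t) 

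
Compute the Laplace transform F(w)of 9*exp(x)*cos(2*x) 9*(w - 1)/((w - 1)^2 + 4)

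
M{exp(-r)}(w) gamma(w)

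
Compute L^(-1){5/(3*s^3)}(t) 5*t^2/6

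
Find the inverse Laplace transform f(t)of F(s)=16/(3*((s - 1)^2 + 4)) 8*exp(t)*sin(2*t)/3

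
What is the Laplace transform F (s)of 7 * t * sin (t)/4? 7 * s/ (2 * (s^2 + 1)^2)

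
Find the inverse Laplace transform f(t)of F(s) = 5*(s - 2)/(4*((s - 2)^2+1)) 5*exp(2*t)*cos(t)/4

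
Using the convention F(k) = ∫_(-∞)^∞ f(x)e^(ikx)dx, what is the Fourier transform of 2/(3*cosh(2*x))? pi/(3*cosh(pi*k/4))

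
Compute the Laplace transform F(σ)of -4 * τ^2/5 -8/(5 * σ^3)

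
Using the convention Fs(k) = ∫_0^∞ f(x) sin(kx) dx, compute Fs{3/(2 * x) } 3 * pi/4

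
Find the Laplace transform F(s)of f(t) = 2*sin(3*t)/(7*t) 2*atan(3/s)/7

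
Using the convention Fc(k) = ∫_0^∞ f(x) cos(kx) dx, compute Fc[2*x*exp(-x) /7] 2*(1 - k^2) /(7*(k^2 + 1) ^2) 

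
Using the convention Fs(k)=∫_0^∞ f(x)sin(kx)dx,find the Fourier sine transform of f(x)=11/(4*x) 11*pi/8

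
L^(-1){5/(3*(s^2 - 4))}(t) 5*sinh(2*t)/6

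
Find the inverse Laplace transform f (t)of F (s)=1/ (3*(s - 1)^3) t^2*exp (t)/6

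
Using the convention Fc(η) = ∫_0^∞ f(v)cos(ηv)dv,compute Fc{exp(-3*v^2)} sqrt(3)*sqrt(pi)*exp(-η^2/12)/6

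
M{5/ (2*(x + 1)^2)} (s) -5*pi*(s - 1)/ (2*sin (pi*s))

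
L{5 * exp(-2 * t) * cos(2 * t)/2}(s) 5 * (s + 2)/(2 * ((s + 2)^2 + 4))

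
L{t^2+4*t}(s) 4/s^2+2/s^3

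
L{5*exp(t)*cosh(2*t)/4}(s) 5*(s - 1)/(4*((s - 1)^2-4))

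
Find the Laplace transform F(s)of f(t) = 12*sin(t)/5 12/(5*(s^2 + 1))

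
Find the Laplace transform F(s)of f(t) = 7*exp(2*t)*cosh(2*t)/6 7*(s - 2)/(6*s*(s - 4))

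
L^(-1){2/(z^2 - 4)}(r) sinh(2*r)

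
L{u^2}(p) 2/p^3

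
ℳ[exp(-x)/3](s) gamma(s)/3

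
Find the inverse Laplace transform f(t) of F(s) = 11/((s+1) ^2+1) 11 * exp(-t) * sin(t) 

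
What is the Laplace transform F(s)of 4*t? 4/s^2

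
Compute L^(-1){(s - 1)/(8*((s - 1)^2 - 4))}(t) exp(t)*cosh(2*t)/8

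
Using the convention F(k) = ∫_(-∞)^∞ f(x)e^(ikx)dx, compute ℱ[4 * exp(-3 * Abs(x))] 24/(k^2+9)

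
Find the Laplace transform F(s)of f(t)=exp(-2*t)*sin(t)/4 1/(4*((s + 2)^2 + 1))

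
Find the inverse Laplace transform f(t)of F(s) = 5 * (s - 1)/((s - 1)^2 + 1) 5 * exp(t) * cos(t)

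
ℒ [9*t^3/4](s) 27/(2*s^4) 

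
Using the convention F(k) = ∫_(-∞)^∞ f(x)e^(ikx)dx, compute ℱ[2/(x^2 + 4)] pi*exp(-2*Abs(k))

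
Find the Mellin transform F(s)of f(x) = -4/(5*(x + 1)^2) 4*pi*(s - 1)/(5*sin(pi*s))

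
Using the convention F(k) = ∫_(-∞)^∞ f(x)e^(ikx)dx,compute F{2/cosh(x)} 2*pi/cosh(pi*k/2)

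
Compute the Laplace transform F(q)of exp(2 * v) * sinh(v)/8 1/(8 * ((q - 2)^2-1))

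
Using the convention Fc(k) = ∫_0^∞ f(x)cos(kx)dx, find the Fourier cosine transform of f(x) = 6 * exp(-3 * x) 18/(k^2 + 9)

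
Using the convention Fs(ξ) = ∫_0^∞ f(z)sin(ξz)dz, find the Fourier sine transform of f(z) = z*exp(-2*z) 4*ξ/(ξ^2 + 4)^2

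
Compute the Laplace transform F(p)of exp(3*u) 1/(p - 3)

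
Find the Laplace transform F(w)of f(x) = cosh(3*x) w/(w^2 - 9)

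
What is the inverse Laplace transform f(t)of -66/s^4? -11 * t^3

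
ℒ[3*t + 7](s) 7/s + 3/s^2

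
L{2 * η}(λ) 2/λ^2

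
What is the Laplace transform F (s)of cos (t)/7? s/ (7*(s^2+1))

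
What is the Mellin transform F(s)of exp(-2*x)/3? gamma(s)/(3*2^s)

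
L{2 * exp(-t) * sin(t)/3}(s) 2/(3 * ((s+1)^2+1))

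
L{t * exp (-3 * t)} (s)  (s+3)^ (-2)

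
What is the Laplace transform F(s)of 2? 2/s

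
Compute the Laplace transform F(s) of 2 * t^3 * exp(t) 12/(s - 1) ^4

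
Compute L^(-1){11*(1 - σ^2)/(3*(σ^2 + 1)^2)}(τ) -11*τ*cos(τ)/3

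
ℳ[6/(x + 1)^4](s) gamma(s)*gamma(4 - s)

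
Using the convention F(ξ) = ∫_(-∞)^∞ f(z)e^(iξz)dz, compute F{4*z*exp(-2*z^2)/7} sqrt(2)*I*sqrt(pi)*ξ*exp(-ξ^2/8)/14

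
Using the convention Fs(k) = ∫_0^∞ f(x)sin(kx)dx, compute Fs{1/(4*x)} pi/8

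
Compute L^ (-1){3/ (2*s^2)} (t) 3*t/2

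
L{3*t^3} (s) 18/s^4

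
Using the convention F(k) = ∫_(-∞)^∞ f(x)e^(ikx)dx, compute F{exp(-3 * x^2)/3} sqrt(3) * sqrt(pi) * exp(-k^2/12)/9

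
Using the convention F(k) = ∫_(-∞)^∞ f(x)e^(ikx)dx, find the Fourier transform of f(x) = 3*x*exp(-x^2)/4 3*I*sqrt(pi)*k*exp(-k^2/4)/8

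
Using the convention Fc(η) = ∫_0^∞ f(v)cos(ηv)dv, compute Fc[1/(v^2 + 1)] pi*exp(-η)/2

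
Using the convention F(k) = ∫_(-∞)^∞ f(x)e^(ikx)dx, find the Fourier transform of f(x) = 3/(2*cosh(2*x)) 3*pi/(4*cosh(pi*k/4))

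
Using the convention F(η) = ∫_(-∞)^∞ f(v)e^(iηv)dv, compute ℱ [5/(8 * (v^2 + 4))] 5 * pi * exp(-2 * Abs(η))/16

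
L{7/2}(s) 7/(2 * s)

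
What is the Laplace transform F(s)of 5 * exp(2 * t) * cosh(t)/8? 5 * (s - 2)/(8 * ((s - 2)^2 - 1))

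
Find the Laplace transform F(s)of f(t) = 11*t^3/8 33/(4*s^4)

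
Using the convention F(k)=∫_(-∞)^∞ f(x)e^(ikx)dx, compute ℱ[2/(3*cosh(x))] 2*pi/(3*cosh(pi*k/2))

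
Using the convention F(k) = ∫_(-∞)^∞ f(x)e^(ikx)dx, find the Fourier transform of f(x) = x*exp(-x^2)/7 I*sqrt(pi)*k*exp(-k^2/4)/14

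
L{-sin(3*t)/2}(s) -3/(2*s^2+18)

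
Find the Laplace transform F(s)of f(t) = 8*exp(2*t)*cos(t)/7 8*(s - 2)/(7*((s - 2)^2+1))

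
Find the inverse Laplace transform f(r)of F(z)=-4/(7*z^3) -2*r^2/7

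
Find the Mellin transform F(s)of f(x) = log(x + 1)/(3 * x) -pi * csc(pi * s)/(3 * s - 3)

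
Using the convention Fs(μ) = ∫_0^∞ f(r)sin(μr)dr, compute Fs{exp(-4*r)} μ/(μ^2 + 16)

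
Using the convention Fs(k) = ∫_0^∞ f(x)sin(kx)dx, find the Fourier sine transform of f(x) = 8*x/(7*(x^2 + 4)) 4*pi*exp(-2*k)/7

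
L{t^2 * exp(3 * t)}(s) 2/(s - 3)^3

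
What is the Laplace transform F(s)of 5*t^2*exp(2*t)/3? 10/(3*(s - 2)^3)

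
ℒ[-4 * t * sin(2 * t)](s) -16 * s/(s^2+4)^2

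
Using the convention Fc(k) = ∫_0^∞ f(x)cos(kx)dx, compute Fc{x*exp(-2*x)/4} (4 - k^2)/(4*(k^2 + 4)^2)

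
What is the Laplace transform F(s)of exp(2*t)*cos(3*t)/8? (s - 2)/(8*((s - 2)^2 + 9))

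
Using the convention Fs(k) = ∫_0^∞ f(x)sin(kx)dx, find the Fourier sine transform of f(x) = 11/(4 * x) 11 * pi/8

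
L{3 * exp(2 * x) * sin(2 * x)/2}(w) 3/((w - 2)^2 + 4)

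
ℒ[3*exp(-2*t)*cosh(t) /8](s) 3*(s+2) /(8*((s+2) ^2 - 1) ) 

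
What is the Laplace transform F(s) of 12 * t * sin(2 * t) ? 48 * s/(s^2+4) ^2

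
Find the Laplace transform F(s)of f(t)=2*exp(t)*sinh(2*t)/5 4/(5*((s - 1)^2 - 4))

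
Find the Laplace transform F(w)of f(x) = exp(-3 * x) 1/(w + 3)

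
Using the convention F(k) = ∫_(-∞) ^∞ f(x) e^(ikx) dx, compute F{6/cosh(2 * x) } 3 * pi/cosh(pi * k/4) 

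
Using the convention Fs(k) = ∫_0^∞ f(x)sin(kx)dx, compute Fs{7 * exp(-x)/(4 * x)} 7 * atan(k)/4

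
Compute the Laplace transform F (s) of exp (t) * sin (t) 1/ ( (s - 1) ^2 + 1) 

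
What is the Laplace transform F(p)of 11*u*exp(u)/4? 11/(4*(p - 1)^2)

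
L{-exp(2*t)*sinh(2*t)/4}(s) -1/(2*s*(s - 4))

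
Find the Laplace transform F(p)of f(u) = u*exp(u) (p - 1)^(-2)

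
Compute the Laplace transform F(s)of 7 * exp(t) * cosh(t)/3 7 * (s - 1)/(3 * s * (s - 2))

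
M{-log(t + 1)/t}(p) pi*csc(pi*p)/(p - 1)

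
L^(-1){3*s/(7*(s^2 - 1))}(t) 3*cosh(t)/7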